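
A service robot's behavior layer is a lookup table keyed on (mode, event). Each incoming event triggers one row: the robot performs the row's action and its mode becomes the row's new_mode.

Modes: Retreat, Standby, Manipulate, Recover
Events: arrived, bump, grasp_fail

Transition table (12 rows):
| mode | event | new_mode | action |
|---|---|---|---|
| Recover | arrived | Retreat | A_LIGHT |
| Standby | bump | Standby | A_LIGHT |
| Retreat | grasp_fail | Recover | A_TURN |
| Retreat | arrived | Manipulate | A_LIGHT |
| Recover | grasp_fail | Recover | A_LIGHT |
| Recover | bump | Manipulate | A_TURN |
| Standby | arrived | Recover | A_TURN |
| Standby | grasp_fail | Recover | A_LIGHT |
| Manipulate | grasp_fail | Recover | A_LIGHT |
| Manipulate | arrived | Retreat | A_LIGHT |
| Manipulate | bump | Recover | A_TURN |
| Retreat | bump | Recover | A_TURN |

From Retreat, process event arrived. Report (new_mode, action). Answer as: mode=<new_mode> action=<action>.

mode=Manipulate action=A_LIGHT

current mode = Retreat; filter table to that mode:
  (Retreat, grasp_fail) → (Recover, A_TURN)
  (Retreat, arrived) → (Manipulate, A_LIGHT)  ← event matches
  (Retreat, bump) → (Recover, A_TURN)
event = arrived selects (Manipulate, A_LIGHT)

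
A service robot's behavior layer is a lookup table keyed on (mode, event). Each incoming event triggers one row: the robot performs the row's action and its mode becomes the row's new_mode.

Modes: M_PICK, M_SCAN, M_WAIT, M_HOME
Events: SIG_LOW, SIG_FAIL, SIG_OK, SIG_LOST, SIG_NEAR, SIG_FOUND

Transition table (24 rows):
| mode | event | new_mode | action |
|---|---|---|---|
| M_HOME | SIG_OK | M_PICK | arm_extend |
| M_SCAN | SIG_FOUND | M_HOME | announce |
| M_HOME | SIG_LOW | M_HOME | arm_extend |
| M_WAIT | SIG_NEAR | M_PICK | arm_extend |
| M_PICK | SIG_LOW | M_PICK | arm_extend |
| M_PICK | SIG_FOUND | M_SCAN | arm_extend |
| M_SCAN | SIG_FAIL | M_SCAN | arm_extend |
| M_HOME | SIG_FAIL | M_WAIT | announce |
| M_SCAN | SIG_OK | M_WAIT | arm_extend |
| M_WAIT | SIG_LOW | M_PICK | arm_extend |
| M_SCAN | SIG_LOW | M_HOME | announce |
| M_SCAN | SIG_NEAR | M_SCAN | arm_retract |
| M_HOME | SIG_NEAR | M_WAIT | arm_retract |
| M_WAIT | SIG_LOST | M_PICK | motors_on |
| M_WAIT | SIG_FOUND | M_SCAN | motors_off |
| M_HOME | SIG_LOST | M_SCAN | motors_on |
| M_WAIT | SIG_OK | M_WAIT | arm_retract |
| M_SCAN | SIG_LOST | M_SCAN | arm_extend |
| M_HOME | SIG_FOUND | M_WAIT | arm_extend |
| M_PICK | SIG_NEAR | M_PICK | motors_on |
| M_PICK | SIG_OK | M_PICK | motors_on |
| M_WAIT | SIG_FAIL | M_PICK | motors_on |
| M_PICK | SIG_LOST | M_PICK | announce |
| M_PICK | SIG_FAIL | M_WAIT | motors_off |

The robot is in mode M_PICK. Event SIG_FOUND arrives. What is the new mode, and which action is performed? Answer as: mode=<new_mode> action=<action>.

mode=M_SCAN action=arm_extend

current mode = M_PICK; filter table to that mode:
  (M_PICK, SIG_LOW) → (M_PICK, arm_extend)
  (M_PICK, SIG_FOUND) → (M_SCAN, arm_extend)  ← event matches
  (M_PICK, SIG_NEAR) → (M_PICK, motors_on)
  (M_PICK, SIG_OK) → (M_PICK, motors_on)
  (M_PICK, SIG_LOST) → (M_PICK, announce)
  (M_PICK, SIG_FAIL) → (M_WAIT, motors_off)
event = SIG_FOUND selects (M_SCAN, arm_extend)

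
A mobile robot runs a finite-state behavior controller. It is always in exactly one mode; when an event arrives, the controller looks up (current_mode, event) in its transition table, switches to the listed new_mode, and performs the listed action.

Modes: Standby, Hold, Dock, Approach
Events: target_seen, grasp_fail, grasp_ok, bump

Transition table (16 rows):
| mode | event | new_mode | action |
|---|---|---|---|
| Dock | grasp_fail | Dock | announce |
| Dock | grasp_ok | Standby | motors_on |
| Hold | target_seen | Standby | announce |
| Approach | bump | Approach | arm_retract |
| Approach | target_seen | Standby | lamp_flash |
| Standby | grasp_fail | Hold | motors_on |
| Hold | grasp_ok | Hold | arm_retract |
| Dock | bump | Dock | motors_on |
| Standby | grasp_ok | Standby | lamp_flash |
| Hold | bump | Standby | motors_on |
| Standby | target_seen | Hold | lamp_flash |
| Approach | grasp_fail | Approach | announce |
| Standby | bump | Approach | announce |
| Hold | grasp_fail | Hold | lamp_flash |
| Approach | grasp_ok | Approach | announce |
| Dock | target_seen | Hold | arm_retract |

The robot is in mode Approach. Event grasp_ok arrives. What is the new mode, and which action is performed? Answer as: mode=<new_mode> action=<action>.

current mode = Approach; filter table to that mode:
  (Approach, bump) → (Approach, arm_retract)
  (Approach, target_seen) → (Standby, lamp_flash)
  (Approach, grasp_fail) → (Approach, announce)
  (Approach, grasp_ok) → (Approach, announce)  ← event matches
event = grasp_ok selects (Approach, announce)

mode=Approach action=announce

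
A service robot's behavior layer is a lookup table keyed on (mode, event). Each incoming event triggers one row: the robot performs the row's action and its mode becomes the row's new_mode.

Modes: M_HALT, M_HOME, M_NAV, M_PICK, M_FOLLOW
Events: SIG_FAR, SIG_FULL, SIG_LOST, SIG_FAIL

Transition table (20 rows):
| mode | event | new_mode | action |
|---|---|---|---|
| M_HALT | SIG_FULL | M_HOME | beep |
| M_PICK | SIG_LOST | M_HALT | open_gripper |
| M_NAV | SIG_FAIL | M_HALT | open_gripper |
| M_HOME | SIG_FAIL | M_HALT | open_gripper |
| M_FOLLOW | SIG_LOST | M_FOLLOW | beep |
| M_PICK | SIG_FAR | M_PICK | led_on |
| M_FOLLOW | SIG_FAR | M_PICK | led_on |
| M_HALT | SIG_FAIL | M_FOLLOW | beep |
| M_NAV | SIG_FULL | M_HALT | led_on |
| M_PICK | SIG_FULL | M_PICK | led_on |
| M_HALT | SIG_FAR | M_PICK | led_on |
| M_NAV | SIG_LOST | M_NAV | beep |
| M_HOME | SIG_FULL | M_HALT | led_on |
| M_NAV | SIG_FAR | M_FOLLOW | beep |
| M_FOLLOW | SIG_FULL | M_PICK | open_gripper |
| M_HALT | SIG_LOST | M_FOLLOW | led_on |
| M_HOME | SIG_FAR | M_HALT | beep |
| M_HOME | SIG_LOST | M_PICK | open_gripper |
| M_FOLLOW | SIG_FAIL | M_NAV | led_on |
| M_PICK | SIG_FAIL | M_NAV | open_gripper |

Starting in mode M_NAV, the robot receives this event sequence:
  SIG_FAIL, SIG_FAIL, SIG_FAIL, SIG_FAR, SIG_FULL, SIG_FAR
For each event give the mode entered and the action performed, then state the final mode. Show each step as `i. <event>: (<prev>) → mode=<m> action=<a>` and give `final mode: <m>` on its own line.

1. SIG_FAIL: (M_NAV) → mode=M_HALT action=open_gripper
2. SIG_FAIL: (M_HALT) → mode=M_FOLLOW action=beep
3. SIG_FAIL: (M_FOLLOW) → mode=M_NAV action=led_on
4. SIG_FAR: (M_NAV) → mode=M_FOLLOW action=beep
5. SIG_FULL: (M_FOLLOW) → mode=M_PICK action=open_gripper
6. SIG_FAR: (M_PICK) → mode=M_PICK action=led_on

final mode: M_PICK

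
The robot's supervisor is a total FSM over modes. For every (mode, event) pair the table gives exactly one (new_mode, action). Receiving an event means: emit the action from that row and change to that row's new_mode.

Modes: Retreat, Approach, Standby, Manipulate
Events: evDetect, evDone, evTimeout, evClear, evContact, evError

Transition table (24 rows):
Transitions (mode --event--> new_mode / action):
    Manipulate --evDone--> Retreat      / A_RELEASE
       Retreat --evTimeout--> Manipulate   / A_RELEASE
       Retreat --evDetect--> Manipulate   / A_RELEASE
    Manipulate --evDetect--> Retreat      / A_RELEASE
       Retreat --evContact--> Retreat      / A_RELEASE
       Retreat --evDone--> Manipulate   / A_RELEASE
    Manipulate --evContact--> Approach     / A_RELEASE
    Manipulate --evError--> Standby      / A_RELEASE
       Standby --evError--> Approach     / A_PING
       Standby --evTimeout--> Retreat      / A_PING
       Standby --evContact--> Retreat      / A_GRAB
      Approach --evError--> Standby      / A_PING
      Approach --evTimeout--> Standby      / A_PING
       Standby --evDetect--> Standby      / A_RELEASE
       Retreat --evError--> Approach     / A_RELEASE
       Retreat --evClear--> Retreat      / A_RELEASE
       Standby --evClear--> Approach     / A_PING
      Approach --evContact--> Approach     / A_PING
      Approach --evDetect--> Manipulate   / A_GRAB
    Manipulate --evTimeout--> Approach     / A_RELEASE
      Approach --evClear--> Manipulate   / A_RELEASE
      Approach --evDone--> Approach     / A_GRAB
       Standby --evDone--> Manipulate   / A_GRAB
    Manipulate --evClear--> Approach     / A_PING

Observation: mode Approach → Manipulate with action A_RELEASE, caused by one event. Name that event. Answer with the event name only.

evClear

try evDetect: (Approach, evDetect) → (Manipulate, A_GRAB)
try evDone: (Approach, evDone) → (Approach, A_GRAB)
try evTimeout: (Approach, evTimeout) → (Standby, A_PING)
try evClear: (Approach, evClear) → (Manipulate, A_RELEASE)  ← matches
try evContact: (Approach, evContact) → (Approach, A_PING)
try evError: (Approach, evError) → (Standby, A_PING)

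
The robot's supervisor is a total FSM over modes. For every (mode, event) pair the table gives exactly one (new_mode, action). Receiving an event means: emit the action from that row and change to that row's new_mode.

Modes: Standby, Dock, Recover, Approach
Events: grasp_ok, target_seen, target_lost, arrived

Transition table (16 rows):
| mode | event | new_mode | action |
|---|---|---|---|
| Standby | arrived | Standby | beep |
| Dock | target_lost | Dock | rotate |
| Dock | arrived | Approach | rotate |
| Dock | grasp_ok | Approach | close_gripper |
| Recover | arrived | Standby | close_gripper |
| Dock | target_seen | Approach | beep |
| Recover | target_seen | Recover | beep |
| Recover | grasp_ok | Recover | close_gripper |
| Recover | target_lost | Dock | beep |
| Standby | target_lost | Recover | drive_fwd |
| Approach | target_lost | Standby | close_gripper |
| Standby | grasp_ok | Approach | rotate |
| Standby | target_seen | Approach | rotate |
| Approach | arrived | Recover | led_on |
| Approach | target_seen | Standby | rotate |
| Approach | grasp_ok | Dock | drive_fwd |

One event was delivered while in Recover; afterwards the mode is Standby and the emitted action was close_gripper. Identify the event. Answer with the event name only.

arrived

try grasp_ok: (Recover, grasp_ok) → (Recover, close_gripper)
try target_seen: (Recover, target_seen) → (Recover, beep)
try target_lost: (Recover, target_lost) → (Dock, beep)
try arrived: (Recover, arrived) → (Standby, close_gripper)  ← matches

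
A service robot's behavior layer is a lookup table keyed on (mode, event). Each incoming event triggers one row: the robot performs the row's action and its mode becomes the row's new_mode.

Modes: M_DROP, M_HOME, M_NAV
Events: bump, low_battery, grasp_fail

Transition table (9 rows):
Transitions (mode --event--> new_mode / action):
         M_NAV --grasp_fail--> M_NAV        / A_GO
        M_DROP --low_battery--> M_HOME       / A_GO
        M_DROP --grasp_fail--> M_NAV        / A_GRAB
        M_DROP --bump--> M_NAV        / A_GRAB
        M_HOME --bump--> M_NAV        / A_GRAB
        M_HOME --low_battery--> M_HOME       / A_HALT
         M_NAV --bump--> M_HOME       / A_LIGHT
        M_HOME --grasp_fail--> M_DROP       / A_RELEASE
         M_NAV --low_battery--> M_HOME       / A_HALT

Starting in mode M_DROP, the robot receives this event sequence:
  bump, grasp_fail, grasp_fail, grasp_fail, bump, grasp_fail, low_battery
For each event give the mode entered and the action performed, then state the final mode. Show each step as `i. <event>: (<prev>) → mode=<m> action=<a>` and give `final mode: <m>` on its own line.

1. bump: (M_DROP) → mode=M_NAV action=A_GRAB
2. grasp_fail: (M_NAV) → mode=M_NAV action=A_GO
3. grasp_fail: (M_NAV) → mode=M_NAV action=A_GO
4. grasp_fail: (M_NAV) → mode=M_NAV action=A_GO
5. bump: (M_NAV) → mode=M_HOME action=A_LIGHT
6. grasp_fail: (M_HOME) → mode=M_DROP action=A_RELEASE
7. low_battery: (M_DROP) → mode=M_HOME action=A_GO

final mode: M_HOME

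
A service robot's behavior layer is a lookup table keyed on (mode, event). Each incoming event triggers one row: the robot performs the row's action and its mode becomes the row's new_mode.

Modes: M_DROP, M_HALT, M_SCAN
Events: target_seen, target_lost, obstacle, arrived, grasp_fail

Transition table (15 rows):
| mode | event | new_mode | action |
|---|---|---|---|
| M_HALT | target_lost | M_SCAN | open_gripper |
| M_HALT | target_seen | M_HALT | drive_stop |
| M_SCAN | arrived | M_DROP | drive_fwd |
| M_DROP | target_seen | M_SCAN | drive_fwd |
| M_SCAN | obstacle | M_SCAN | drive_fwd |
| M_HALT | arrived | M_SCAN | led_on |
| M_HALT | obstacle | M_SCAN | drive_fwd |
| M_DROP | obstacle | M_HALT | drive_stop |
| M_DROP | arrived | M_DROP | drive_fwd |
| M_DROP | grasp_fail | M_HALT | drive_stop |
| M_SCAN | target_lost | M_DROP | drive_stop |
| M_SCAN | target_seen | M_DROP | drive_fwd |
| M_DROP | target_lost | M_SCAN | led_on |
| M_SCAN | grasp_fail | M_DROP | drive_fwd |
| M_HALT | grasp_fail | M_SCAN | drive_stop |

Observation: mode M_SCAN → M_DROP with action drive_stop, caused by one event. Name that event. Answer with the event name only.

target_lost

try target_seen: (M_SCAN, target_seen) → (M_DROP, drive_fwd)
try target_lost: (M_SCAN, target_lost) → (M_DROP, drive_stop)  ← matches
try obstacle: (M_SCAN, obstacle) → (M_SCAN, drive_fwd)
try arrived: (M_SCAN, arrived) → (M_DROP, drive_fwd)
try grasp_fail: (M_SCAN, grasp_fail) → (M_DROP, drive_fwd)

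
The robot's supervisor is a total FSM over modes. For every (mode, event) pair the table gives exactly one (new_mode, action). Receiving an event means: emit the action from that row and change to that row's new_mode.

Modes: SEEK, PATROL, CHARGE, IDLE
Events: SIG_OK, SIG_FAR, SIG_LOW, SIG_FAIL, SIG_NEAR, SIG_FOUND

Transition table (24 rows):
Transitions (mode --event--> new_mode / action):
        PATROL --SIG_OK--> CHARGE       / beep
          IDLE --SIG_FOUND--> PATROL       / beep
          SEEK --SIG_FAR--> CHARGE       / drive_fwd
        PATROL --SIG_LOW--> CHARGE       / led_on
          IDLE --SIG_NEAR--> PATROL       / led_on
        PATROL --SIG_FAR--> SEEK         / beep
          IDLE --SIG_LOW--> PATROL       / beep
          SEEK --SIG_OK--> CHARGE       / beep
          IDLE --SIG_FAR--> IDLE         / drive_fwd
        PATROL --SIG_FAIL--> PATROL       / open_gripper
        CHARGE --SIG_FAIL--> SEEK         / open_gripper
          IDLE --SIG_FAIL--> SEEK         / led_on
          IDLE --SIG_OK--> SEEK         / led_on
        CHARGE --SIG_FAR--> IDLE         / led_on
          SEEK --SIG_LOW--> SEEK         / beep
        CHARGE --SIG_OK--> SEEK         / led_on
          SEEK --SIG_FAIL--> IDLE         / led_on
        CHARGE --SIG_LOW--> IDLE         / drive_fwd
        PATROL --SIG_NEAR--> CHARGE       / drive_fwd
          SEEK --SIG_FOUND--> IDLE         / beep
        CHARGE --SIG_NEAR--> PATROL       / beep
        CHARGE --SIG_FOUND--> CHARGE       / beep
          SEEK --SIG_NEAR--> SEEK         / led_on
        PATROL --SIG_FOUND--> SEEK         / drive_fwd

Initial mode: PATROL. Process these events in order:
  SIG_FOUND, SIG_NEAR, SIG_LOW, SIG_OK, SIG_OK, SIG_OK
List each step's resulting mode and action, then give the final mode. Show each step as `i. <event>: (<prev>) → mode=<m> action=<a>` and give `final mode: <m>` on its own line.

final mode: CHARGE

1. SIG_FOUND: (PATROL) → mode=SEEK action=drive_fwd
2. SIG_NEAR: (SEEK) → mode=SEEK action=led_on
3. SIG_LOW: (SEEK) → mode=SEEK action=beep
4. SIG_OK: (SEEK) → mode=CHARGE action=beep
5. SIG_OK: (CHARGE) → mode=SEEK action=led_on
6. SIG_OK: (SEEK) → mode=CHARGE action=beep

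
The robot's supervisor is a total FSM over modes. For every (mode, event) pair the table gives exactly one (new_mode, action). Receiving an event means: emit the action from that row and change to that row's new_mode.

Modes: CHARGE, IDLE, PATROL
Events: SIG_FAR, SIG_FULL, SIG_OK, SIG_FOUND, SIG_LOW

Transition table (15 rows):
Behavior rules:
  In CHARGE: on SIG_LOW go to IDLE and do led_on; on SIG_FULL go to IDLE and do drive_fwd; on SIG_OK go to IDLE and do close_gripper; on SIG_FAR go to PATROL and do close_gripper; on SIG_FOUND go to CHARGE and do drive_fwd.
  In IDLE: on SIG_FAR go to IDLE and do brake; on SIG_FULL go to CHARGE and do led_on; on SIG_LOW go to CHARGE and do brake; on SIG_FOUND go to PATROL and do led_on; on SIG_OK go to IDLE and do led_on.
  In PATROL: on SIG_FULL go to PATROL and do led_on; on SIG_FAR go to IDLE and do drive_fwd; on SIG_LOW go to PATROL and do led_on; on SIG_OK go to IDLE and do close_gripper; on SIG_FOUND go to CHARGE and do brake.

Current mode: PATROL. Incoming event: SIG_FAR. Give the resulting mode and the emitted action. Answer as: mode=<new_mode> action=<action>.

current mode = PATROL; filter table to that mode:
  (PATROL, SIG_FULL) → (PATROL, led_on)
  (PATROL, SIG_FAR) → (IDLE, drive_fwd)  ← event matches
  (PATROL, SIG_LOW) → (PATROL, led_on)
  (PATROL, SIG_OK) → (IDLE, close_gripper)
  (PATROL, SIG_FOUND) → (CHARGE, brake)
event = SIG_FAR selects (IDLE, drive_fwd)

mode=IDLE action=drive_fwd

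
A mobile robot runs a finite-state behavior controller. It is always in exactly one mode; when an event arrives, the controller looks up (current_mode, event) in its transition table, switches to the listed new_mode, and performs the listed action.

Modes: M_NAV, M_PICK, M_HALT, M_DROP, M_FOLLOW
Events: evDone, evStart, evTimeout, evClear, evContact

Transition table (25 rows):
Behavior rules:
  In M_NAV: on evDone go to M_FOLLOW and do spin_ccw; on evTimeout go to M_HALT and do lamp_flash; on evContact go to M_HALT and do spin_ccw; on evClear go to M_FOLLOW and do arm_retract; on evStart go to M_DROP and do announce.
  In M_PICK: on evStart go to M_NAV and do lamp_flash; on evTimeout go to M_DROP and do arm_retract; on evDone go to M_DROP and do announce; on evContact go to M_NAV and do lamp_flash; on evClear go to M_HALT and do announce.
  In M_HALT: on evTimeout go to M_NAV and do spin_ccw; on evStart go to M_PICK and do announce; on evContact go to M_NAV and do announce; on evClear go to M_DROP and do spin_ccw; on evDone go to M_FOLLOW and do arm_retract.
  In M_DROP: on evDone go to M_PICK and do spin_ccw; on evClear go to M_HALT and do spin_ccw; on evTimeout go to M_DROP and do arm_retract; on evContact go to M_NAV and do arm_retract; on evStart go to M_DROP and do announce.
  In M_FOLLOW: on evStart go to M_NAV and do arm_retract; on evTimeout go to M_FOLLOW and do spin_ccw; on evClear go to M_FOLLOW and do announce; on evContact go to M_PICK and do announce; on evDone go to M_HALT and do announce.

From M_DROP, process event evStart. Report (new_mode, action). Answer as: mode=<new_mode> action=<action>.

mode=M_DROP action=announce

current mode = M_DROP; filter table to that mode:
  (M_DROP, evDone) → (M_PICK, spin_ccw)
  (M_DROP, evClear) → (M_HALT, spin_ccw)
  (M_DROP, evTimeout) → (M_DROP, arm_retract)
  (M_DROP, evContact) → (M_NAV, arm_retract)
  (M_DROP, evStart) → (M_DROP, announce)  ← event matches
event = evStart selects (M_DROP, announce)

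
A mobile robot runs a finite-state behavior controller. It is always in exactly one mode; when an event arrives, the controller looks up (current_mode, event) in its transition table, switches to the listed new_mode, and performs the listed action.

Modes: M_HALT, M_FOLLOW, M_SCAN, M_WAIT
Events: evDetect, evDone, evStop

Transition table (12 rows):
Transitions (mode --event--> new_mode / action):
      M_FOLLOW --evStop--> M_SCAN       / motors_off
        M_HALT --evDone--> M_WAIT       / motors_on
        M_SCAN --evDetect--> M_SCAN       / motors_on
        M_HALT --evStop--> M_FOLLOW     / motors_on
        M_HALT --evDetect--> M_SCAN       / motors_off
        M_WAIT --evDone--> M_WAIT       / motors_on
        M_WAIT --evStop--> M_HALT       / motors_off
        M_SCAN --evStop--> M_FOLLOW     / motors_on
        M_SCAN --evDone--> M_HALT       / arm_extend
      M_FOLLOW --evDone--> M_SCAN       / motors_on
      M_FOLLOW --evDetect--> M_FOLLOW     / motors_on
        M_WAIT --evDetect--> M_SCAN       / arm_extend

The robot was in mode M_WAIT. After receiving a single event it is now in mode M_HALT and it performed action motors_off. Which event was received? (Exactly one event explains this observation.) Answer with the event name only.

evStop

try evDetect: (M_WAIT, evDetect) → (M_SCAN, arm_extend)
try evDone: (M_WAIT, evDone) → (M_WAIT, motors_on)
try evStop: (M_WAIT, evStop) → (M_HALT, motors_off)  ← matches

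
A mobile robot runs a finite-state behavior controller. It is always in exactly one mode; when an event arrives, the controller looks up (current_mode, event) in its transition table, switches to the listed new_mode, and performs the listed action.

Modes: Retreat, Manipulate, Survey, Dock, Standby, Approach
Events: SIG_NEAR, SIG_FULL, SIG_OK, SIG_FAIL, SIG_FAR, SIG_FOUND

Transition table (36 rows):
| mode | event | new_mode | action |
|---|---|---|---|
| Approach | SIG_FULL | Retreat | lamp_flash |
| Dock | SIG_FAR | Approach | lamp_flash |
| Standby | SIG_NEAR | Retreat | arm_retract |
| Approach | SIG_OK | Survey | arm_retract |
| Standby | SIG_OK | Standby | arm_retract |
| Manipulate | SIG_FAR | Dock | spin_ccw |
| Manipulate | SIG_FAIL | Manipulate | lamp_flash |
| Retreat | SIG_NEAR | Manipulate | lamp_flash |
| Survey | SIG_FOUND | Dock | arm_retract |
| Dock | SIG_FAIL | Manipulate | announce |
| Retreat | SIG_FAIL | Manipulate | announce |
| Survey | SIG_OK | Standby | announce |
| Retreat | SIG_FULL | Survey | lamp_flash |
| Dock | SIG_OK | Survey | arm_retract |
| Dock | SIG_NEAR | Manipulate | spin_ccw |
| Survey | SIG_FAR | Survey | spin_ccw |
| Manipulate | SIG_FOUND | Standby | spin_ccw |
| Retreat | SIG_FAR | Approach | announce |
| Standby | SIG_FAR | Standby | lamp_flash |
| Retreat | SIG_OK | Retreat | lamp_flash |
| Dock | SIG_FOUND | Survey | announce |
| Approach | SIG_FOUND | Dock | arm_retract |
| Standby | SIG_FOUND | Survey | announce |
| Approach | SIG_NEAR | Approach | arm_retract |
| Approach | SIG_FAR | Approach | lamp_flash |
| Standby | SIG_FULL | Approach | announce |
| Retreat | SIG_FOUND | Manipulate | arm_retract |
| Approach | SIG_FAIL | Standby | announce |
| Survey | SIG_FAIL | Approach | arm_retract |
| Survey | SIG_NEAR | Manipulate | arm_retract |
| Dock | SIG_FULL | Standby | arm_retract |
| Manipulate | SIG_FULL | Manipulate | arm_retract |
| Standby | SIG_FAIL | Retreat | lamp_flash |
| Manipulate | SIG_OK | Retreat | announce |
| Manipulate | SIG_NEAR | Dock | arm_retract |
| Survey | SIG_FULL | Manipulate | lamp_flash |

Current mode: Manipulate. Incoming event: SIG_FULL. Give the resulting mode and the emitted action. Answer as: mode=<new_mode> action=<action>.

current mode = Manipulate; filter table to that mode:
  (Manipulate, SIG_FAR) → (Dock, spin_ccw)
  (Manipulate, SIG_FAIL) → (Manipulate, lamp_flash)
  (Manipulate, SIG_FOUND) → (Standby, spin_ccw)
  (Manipulate, SIG_FULL) → (Manipulate, arm_retract)  ← event matches
  (Manipulate, SIG_OK) → (Retreat, announce)
  (Manipulate, SIG_NEAR) → (Dock, arm_retract)
event = SIG_FULL selects (Manipulate, arm_retract)

mode=Manipulate action=arm_retract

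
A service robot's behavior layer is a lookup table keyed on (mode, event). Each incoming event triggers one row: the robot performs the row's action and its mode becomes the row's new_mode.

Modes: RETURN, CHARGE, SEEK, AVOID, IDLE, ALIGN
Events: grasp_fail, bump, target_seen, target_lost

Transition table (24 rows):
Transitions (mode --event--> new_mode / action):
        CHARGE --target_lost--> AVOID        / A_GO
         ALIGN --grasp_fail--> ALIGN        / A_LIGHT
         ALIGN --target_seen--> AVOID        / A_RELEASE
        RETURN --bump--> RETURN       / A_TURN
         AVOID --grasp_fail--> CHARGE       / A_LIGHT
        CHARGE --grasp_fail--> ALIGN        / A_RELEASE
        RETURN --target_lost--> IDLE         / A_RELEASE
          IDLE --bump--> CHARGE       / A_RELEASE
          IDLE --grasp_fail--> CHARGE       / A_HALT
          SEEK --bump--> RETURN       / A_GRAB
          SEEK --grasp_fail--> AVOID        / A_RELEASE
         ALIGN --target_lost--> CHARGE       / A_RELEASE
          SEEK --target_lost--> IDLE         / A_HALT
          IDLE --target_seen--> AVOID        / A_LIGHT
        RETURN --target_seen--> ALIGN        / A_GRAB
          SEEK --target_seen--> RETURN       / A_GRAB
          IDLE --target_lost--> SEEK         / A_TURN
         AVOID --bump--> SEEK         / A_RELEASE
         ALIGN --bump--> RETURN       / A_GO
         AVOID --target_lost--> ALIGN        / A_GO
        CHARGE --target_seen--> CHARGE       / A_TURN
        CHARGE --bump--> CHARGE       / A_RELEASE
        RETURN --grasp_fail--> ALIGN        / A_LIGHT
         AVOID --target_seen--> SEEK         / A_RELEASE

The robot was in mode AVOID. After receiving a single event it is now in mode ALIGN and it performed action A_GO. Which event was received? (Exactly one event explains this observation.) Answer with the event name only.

target_lost

try grasp_fail: (AVOID, grasp_fail) → (CHARGE, A_LIGHT)
try bump: (AVOID, bump) → (SEEK, A_RELEASE)
try target_seen: (AVOID, target_seen) → (SEEK, A_RELEASE)
try target_lost: (AVOID, target_lost) → (ALIGN, A_GO)  ← matches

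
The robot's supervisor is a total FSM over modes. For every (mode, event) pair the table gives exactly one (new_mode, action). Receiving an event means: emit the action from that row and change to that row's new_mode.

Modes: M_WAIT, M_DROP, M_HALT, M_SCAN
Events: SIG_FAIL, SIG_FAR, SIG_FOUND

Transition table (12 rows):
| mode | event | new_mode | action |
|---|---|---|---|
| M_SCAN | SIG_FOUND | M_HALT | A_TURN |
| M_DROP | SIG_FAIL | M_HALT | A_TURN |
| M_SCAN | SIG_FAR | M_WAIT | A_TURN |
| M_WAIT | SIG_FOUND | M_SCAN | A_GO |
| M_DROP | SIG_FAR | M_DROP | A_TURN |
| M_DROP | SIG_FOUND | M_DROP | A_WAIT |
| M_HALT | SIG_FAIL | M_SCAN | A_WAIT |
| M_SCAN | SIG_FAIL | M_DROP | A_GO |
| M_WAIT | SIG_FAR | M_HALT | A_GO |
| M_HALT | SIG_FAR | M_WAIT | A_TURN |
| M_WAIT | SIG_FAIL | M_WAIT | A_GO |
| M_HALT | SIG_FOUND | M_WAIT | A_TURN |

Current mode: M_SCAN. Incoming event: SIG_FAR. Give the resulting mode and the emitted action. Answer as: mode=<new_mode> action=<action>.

mode=M_WAIT action=A_TURN

current mode = M_SCAN; filter table to that mode:
  (M_SCAN, SIG_FOUND) → (M_HALT, A_TURN)
  (M_SCAN, SIG_FAR) → (M_WAIT, A_TURN)  ← event matches
  (M_SCAN, SIG_FAIL) → (M_DROP, A_GO)
event = SIG_FAR selects (M_WAIT, A_TURN)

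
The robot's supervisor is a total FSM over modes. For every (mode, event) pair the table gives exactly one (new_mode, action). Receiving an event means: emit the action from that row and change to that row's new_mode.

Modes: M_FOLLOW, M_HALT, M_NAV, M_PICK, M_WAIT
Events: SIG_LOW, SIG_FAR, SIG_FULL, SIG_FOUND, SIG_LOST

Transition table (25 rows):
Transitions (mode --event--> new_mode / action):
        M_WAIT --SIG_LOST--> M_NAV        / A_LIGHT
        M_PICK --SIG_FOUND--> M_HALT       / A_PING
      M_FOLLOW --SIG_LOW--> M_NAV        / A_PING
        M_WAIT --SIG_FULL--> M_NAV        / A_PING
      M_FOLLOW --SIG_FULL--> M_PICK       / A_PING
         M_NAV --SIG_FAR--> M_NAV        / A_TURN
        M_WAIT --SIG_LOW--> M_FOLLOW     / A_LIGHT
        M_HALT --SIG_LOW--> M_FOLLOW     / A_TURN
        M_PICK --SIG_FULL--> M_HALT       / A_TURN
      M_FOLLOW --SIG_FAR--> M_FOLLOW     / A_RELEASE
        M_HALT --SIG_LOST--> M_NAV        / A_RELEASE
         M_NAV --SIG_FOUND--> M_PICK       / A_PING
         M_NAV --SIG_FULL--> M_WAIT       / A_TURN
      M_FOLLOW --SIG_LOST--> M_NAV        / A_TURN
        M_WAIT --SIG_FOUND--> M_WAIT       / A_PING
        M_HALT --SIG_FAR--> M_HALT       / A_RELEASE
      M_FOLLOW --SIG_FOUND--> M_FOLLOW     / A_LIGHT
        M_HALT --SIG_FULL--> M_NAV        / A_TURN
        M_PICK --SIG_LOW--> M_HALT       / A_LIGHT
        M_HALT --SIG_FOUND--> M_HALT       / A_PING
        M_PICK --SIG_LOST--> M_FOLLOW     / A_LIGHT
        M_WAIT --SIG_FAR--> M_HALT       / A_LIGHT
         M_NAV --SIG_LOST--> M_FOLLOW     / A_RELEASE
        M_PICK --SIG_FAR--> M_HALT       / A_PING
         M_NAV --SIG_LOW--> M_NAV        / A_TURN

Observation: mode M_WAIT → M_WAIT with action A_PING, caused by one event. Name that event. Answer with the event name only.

SIG_FOUND

try SIG_LOW: (M_WAIT, SIG_LOW) → (M_FOLLOW, A_LIGHT)
try SIG_FAR: (M_WAIT, SIG_FAR) → (M_HALT, A_LIGHT)
try SIG_FULL: (M_WAIT, SIG_FULL) → (M_NAV, A_PING)
try SIG_FOUND: (M_WAIT, SIG_FOUND) → (M_WAIT, A_PING)  ← matches
try SIG_LOST: (M_WAIT, SIG_LOST) → (M_NAV, A_LIGHT)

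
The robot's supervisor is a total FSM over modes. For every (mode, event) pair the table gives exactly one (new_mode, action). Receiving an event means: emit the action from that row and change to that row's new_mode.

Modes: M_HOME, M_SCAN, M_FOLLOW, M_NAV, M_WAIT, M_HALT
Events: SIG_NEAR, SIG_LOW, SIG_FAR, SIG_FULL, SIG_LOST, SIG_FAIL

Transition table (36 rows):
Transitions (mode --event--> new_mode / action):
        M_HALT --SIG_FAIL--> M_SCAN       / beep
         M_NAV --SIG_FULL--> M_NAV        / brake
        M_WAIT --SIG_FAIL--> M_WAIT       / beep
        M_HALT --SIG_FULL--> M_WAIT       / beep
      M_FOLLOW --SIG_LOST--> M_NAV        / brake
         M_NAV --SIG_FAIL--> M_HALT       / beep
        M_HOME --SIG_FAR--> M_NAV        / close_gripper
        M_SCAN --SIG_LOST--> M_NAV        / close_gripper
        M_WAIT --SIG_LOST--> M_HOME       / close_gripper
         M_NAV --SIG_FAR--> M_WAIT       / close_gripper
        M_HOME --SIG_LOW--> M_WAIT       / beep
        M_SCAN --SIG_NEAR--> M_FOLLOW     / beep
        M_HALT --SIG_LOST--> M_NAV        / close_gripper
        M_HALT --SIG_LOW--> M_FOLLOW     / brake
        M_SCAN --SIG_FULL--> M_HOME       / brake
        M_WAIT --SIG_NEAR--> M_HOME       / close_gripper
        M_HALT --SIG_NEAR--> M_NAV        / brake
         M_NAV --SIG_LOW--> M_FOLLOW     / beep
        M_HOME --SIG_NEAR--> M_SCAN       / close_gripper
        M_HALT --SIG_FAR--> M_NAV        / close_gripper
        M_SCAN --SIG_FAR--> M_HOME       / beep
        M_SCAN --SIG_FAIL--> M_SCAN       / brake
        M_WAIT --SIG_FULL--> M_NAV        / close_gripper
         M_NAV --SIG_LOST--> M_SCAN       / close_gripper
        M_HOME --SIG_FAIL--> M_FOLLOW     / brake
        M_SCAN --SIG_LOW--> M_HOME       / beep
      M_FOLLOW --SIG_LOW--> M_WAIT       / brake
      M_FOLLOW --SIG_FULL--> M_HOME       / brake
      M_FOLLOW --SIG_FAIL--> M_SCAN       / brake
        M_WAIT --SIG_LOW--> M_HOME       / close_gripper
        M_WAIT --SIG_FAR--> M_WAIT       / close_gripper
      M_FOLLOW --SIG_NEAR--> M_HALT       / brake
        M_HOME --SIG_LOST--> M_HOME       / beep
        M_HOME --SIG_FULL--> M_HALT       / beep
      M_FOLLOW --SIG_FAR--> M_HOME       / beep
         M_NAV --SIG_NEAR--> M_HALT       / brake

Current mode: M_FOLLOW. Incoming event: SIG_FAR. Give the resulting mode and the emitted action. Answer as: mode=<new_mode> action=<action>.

current mode = M_FOLLOW; filter table to that mode:
  (M_FOLLOW, SIG_LOST) → (M_NAV, brake)
  (M_FOLLOW, SIG_LOW) → (M_WAIT, brake)
  (M_FOLLOW, SIG_FULL) → (M_HOME, brake)
  (M_FOLLOW, SIG_FAIL) → (M_SCAN, brake)
  (M_FOLLOW, SIG_NEAR) → (M_HALT, brake)
  (M_FOLLOW, SIG_FAR) → (M_HOME, beep)  ← event matches
event = SIG_FAR selects (M_HOME, beep)

mode=M_HOME action=beep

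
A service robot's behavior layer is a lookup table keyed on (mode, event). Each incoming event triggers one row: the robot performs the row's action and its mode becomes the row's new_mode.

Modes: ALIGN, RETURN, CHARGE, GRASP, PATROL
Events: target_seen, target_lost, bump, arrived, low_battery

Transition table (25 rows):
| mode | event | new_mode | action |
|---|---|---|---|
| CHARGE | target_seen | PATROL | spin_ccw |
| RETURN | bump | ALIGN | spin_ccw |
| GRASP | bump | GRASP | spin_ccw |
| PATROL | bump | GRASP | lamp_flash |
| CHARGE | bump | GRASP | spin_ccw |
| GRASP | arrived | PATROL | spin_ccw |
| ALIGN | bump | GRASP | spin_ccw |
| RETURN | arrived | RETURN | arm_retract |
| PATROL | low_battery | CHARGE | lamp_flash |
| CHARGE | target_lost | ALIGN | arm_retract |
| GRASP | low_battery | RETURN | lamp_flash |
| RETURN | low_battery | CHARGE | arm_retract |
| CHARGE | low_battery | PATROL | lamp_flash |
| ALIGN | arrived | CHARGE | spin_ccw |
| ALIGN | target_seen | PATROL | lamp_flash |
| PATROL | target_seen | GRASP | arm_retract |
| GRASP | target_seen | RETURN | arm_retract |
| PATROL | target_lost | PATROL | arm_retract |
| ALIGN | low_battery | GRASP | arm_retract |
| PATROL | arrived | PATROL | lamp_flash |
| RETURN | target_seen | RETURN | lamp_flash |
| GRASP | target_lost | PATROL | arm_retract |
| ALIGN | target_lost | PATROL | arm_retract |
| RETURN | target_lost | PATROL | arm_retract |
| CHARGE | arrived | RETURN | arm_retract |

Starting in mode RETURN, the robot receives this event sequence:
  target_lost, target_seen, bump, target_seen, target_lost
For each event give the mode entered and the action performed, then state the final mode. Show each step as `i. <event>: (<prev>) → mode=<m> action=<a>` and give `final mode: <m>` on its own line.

final mode: PATROL

1. target_lost: (RETURN) → mode=PATROL action=arm_retract
2. target_seen: (PATROL) → mode=GRASP action=arm_retract
3. bump: (GRASP) → mode=GRASP action=spin_ccw
4. target_seen: (GRASP) → mode=RETURN action=arm_retract
5. target_lost: (RETURN) → mode=PATROL action=arm_retract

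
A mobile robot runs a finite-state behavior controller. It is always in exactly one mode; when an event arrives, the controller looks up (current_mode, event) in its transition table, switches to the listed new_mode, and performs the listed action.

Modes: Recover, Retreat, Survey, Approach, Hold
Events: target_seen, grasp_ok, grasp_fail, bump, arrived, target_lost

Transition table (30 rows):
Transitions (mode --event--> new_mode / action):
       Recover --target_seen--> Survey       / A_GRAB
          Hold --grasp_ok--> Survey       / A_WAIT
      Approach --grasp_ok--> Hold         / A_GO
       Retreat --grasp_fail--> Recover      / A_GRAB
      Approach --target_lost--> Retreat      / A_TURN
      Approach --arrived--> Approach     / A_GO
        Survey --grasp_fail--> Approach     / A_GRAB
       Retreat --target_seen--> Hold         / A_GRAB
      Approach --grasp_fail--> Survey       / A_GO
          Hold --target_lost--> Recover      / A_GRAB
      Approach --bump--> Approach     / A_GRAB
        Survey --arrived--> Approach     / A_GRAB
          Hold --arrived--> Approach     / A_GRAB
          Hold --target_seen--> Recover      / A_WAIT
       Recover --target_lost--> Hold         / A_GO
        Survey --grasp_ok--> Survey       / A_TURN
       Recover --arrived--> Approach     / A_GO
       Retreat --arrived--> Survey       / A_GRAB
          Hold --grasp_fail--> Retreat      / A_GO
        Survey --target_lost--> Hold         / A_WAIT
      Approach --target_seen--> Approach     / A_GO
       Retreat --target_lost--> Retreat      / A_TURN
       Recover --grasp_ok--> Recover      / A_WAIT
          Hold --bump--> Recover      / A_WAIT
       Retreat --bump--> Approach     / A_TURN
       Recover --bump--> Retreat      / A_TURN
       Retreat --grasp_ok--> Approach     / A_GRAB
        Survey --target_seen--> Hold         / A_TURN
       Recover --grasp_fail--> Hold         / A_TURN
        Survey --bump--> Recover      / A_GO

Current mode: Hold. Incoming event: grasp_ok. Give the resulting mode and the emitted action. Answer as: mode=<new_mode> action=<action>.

current mode = Hold; filter table to that mode:
  (Hold, grasp_ok) → (Survey, A_WAIT)  ← event matches
  (Hold, target_lost) → (Recover, A_GRAB)
  (Hold, arrived) → (Approach, A_GRAB)
  (Hold, target_seen) → (Recover, A_WAIT)
  (Hold, grasp_fail) → (Retreat, A_GO)
  (Hold, bump) → (Recover, A_WAIT)
event = grasp_ok selects (Survey, A_WAIT)

mode=Survey action=A_WAIT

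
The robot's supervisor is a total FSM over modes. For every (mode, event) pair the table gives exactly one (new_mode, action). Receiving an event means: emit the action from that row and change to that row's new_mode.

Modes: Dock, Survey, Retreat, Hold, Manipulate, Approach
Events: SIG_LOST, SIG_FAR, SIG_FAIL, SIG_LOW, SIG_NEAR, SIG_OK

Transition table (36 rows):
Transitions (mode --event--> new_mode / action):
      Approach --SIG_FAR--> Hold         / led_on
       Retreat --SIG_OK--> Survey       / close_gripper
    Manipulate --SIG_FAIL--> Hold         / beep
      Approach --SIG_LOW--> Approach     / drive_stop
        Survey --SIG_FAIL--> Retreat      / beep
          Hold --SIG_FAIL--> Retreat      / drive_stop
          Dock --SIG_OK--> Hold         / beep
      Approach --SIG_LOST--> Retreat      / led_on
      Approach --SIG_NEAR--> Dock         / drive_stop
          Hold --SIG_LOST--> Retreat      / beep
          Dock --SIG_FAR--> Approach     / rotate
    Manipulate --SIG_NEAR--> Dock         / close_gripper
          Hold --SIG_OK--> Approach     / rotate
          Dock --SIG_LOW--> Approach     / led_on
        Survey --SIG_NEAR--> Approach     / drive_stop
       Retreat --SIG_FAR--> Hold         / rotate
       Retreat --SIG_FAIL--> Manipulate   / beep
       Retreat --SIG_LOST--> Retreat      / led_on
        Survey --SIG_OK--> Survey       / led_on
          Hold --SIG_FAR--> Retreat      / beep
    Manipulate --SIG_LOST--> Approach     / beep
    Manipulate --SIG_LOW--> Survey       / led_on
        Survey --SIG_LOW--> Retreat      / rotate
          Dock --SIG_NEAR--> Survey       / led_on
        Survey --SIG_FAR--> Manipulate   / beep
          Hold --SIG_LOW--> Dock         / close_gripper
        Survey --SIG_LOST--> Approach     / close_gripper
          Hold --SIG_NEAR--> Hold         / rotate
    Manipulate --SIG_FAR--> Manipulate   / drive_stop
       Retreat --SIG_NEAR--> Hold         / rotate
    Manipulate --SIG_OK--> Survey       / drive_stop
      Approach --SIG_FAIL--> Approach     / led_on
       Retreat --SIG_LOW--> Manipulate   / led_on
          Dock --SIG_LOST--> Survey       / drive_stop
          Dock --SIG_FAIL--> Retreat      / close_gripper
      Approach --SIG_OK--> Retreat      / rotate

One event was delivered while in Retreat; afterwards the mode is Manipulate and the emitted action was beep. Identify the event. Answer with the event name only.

SIG_FAIL

try SIG_LOST: (Retreat, SIG_LOST) → (Retreat, led_on)
try SIG_FAR: (Retreat, SIG_FAR) → (Hold, rotate)
try SIG_FAIL: (Retreat, SIG_FAIL) → (Manipulate, beep)  ← matches
try SIG_LOW: (Retreat, SIG_LOW) → (Manipulate, led_on)
try SIG_NEAR: (Retreat, SIG_NEAR) → (Hold, rotate)
try SIG_OK: (Retreat, SIG_OK) → (Survey, close_gripper)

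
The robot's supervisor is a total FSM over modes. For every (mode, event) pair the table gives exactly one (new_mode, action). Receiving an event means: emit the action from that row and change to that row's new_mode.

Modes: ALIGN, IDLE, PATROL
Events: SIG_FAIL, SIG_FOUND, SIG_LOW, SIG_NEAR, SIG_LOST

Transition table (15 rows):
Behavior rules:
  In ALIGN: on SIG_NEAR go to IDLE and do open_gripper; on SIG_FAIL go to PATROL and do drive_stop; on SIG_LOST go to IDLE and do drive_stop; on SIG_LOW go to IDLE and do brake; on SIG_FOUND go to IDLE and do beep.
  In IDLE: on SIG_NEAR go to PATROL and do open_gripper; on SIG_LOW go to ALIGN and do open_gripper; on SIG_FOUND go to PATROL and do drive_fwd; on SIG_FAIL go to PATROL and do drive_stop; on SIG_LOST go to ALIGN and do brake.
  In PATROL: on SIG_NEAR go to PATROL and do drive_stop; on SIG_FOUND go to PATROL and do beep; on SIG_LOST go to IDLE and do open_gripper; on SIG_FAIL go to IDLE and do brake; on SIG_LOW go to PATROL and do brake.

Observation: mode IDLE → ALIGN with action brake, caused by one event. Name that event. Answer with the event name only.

try SIG_FAIL: (IDLE, SIG_FAIL) → (PATROL, drive_stop)
try SIG_FOUND: (IDLE, SIG_FOUND) → (PATROL, drive_fwd)
try SIG_LOW: (IDLE, SIG_LOW) → (ALIGN, open_gripper)
try SIG_NEAR: (IDLE, SIG_NEAR) → (PATROL, open_gripper)
try SIG_LOST: (IDLE, SIG_LOST) → (ALIGN, brake)  ← matches

SIG_LOST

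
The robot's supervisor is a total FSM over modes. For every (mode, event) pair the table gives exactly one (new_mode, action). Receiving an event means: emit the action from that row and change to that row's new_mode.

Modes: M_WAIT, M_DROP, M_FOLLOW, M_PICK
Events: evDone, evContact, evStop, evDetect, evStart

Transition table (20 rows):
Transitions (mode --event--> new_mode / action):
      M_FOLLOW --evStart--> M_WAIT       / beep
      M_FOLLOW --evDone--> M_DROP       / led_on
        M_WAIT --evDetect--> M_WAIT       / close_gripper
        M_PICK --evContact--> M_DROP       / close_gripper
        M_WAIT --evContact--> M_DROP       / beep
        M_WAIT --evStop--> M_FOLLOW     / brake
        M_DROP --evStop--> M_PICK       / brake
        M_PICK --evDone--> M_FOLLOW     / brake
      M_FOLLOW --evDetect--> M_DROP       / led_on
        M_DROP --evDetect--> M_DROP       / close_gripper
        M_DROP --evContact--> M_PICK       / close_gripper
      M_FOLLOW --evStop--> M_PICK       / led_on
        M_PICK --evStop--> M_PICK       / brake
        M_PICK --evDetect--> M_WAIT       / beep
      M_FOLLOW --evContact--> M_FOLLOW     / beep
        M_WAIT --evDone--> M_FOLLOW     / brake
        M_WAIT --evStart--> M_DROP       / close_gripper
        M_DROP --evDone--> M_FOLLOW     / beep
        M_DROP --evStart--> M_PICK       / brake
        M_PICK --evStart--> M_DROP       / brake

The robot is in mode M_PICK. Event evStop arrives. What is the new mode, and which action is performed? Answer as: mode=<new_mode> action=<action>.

current mode = M_PICK; filter table to that mode:
  (M_PICK, evContact) → (M_DROP, close_gripper)
  (M_PICK, evDone) → (M_FOLLOW, brake)
  (M_PICK, evStop) → (M_PICK, brake)  ← event matches
  (M_PICK, evDetect) → (M_WAIT, beep)
  (M_PICK, evStart) → (M_DROP, brake)
event = evStop selects (M_PICK, brake)

mode=M_PICK action=brake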